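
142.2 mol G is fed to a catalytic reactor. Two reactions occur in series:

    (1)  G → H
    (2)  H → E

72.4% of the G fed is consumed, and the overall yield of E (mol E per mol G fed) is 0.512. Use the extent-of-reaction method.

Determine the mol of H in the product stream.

Conversion of G: G consumed = 1ξ₁ = 0.724 × 142.2 → ξ₁ = 103 mol.
Yield of E: 1ξ₂ / 142.2 = 0.512 → ξ₂ = 72.81 mol.
Outlet amounts (n = n₀ + Σ ν·ξ):
  G: 142.2 − 1(103) = 39.25
  H: 0 + 1(103) − 1(72.81) = 30.15
  E: 0 + 1(72.81) = 72.81

30.1 mol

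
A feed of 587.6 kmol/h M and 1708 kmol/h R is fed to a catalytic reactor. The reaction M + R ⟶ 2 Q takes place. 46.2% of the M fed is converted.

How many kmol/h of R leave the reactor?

1440 kmol/h

M reacted = 0.462 × 587.6 = 271.5 kmol/h; ν_M = −1, so ξ = 271.5/1 = 271.5 kmol/h.
Outlet amounts (n = n₀ + ν ξ):
  M: 587.6 − 1(271.5) = 316.1
  R: 1708 − 1(271.5) = 1437
  Q: 0 + 2(271.5) = 542.9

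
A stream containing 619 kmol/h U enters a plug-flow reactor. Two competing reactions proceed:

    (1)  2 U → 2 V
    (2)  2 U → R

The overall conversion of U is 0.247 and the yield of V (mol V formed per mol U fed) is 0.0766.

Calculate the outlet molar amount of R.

Yield of V: 2ξ₁ / 619 = 0.0766 → ξ₁ = 23.71 kmol/h.
Conversion of U: 2ξ₁ + 2ξ₂ = 0.247 × 619 = 152.9 → ξ₂ = 52.74 kmol/h.
Outlet amounts (n = n₀ + Σ ν·ξ):
  U: 619 − 2(23.71) − 2(52.74) = 466.1
  V: 0 + 2(23.71) = 47.42
  R: 0 + 1(52.74) = 52.74

52.7 kmol/h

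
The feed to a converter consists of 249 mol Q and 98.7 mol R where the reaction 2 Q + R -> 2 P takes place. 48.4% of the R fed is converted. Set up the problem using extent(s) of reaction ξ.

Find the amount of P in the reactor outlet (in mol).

95.5 mol

R reacted = 0.484 × 98.7 = 47.77 mol; ν_R = −1, so ξ = 47.77/1 = 47.77 mol.
Outlet amounts (n = n₀ + ν ξ):
  Q: 249 − 2(47.77) = 153.5
  R: 98.7 − 1(47.77) = 50.93
  P: 0 + 2(47.77) = 95.54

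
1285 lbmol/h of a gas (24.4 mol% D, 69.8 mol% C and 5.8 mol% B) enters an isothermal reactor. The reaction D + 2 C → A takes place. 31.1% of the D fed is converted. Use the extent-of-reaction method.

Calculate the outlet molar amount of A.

97.5 lbmol/h

D reacted = 0.311 × 313.5 = 97.51 lbmol/h; ν_D = −1, so ξ = 97.51/1 = 97.51 lbmol/h.
Outlet amounts (n = n₀ + ν ξ):
  D: 313.5 − 1(97.51) = 216
  C: 896.9 − 2(97.51) = 701.9
  A: 0 + 1(97.51) = 97.51
  B: 74.53 (inert)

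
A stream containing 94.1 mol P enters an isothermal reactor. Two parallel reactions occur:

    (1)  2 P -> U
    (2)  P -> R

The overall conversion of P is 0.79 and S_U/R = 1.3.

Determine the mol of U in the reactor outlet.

26.8 mol

Conversion of P: P consumed = 0.79 × 94.1 = 74.34 mol = 2ξ₁ + 1ξ₂.
Selectivity: 1ξ₁ / (1ξ₂) = 1.3 → ξ₁ = 1.3 ξ₂.
Substitute: (2·1.3 + 1) ξ₂ = 74.34 → ξ₂ = 20.65 mol, ξ₁ = 26.84 mol.
Outlet amounts (n = n₀ + Σ ν·ξ):
  P: 94.1 − 2(26.84) − 1(20.65) = 19.76
  U: 0 + 1(26.84) = 26.84
  R: 0 + 1(20.65) = 20.65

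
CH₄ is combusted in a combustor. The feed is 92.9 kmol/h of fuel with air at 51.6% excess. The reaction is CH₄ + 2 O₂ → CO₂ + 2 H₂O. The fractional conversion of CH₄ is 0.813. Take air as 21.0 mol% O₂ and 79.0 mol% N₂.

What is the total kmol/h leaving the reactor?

1430 kmol/h

Stoichiometric O₂ = 2 × 92.9 = 185.8 kmol/h; O₂ fed = 185.8 × 1.516 = 281.7 kmol/h.
N₂ fed = 281.7 × 79/21 = 1060 kmol/h.
Fuel reacted = 0.813 × 92.9 → ξ = 75.53 kmol/h.
Outlet (n = n₀ + ν ξ):
  CH₄: 92.9 − 1(75.53) = 17.37
  O₂: 281.7 − 2(75.53) = 130.6
  N₂: 1060 (inert)
  CO₂: 0 + 1(75.53) = 75.53
  H₂O: 0 + 2(75.53) = 151.1
Total out = 17.37 + 130.6 + 1060 + 75.53 + 151.1 = 1434 kmol/h.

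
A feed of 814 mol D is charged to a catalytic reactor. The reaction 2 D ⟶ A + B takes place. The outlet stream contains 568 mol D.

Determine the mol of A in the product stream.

123 mol

For D: n = n₀ − 2ξ → 568 = 814 − 2ξ, giving ξ = 123 mol.
Outlet amounts (n = n₀ + ν ξ):
  D: 814 − 2(123) = 568
  A: 0 + 1(123) = 123
  B: 0 + 1(123) = 123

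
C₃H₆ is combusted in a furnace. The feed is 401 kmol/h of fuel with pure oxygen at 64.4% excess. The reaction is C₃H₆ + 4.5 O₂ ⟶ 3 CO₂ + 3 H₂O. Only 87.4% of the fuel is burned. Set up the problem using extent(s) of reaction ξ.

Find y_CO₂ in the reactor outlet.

0.297

Stoichiometric O₂ = 4.5 × 401 = 1804 kmol/h; O₂ fed = 1804 × 1.644 = 2967 kmol/h.
Fuel reacted = 0.874 × 401 → ξ = 350.5 kmol/h.
Outlet (n = n₀ + ν ξ):
  C₃H₆: 401 − 1(350.5) = 50.53
  O₂: 2967 − 4.5(350.5) = 1389
  CO₂: 0 + 3(350.5) = 1051
  H₂O: 0 + 3(350.5) = 1051
Total out = 3543 kmol/h; y_CO₂ = 1051 / 3543 = 0.2968.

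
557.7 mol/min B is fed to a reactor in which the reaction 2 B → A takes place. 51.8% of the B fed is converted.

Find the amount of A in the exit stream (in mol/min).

B reacted = 0.518 × 557.7 = 288.9 mol/min; ν_B = −2, so ξ = 288.9/2 = 144.4 mol/min.
Outlet amounts (n = n₀ + ν ξ):
  B: 557.7 − 2(144.4) = 268.8
  A: 0 + 1(144.4) = 144.4

144 mol/min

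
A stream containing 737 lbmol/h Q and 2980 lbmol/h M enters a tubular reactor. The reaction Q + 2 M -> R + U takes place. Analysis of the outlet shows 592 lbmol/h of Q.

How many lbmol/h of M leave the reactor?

2690 lbmol/h

For Q: n = n₀ − 1ξ → 592 = 737 − 1ξ, giving ξ = 145 lbmol/h.
Outlet amounts (n = n₀ + ν ξ):
  Q: 737 − 1(145) = 592
  M: 2980 − 2(145) = 2690
  R: 0 + 1(145) = 145
  U: 0 + 1(145) = 145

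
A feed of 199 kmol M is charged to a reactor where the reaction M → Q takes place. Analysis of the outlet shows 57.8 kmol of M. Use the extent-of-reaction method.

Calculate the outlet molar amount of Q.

141 kmol

For M: n = n₀ − 1ξ → 57.8 = 199 − 1ξ, giving ξ = 141.2 kmol.
Outlet amounts (n = n₀ + ν ξ):
  M: 199 − 1(141.2) = 57.8
  Q: 0 + 1(141.2) = 141.2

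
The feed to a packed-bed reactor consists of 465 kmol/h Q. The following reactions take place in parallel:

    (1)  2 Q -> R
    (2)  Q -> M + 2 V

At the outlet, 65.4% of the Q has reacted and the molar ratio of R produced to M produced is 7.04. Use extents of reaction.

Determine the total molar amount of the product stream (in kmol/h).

363 kmol/h

Conversion of Q: Q consumed = 0.654 × 465 = 304.1 kmol/h = 2ξ₁ + 1ξ₂.
Selectivity: 1ξ₁ / (1ξ₂) = 7.04 → ξ₁ = 7.04 ξ₂.
Substitute: (2·7.04 + 1) ξ₂ = 304.1 → ξ₂ = 20.17 kmol/h, ξ₁ = 142 kmol/h.
Outlet amounts (n = n₀ + Σ ν·ξ):
  Q: 465 − 2(142) − 1(20.17) = 160.9
  R: 0 + 1(142) = 142
  M: 0 + 1(20.17) = 20.17
  V: 0 + 2(20.17) = 40.33
Total out = 160.9 + 142 + 20.17 + 40.33 = 363.4 kmol/h.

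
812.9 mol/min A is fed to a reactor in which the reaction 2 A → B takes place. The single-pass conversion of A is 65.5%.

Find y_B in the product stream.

A reacted = 0.655 × 812.9 = 532.4 mol/min; ν_A = −2, so ξ = 532.4/2 = 266.2 mol/min.
Outlet amounts (n = n₀ + ν ξ):
  A: 812.9 − 2(266.2) = 280.5
  B: 0 + 1(266.2) = 266.2
Total out = 546.7 mol/min; y_B = 266.2 / 546.7 = 0.487.

0.487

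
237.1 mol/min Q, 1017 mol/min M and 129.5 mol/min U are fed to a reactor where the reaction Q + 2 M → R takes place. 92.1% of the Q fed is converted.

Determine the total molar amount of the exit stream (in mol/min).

Q reacted = 0.921 × 237.1 = 218.4 mol/min; ν_Q = −1, so ξ = 218.4/1 = 218.4 mol/min.
Outlet amounts (n = n₀ + ν ξ):
  Q: 237.1 − 1(218.4) = 18.73
  M: 1017 − 2(218.4) = 580.3
  R: 0 + 1(218.4) = 218.4
  U: 129.5 (inert)
Total out = 18.73 + 580.3 + 218.4 + 129.5 = 946.9 mol/min.

947 mol/min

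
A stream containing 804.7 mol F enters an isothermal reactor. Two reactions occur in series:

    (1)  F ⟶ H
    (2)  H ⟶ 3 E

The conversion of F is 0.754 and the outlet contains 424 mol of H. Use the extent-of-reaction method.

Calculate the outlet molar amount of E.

548 mol

Conversion of F: F consumed = 1ξ₁ = 0.754 × 804.7 → ξ₁ = 606.7 mol.
H balance: n_H = 0 + 1ξ₁ − 1ξ₂ = 424 → ξ₂ = (1·606.7 − 424)/1 = 182.7 mol.
Outlet amounts (n = n₀ + Σ ν·ξ):
  F: 804.7 − 1(606.7) = 198
  H: 0 + 1(606.7) − 1(182.7) = 424
  E: 0 + 3(182.7) = 548.2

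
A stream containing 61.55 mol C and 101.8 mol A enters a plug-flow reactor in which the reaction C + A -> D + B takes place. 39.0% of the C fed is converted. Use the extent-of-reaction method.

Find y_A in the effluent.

0.476

C reacted = 0.39 × 61.55 = 24 mol; ν_C = −1, so ξ = 24/1 = 24 mol.
Outlet amounts (n = n₀ + ν ξ):
  C: 61.55 − 1(24) = 37.55
  A: 101.8 − 1(24) = 77.8
  D: 0 + 1(24) = 24
  B: 0 + 1(24) = 24
Total out = 163.3 mol; y_A = 77.8 / 163.3 = 0.4763.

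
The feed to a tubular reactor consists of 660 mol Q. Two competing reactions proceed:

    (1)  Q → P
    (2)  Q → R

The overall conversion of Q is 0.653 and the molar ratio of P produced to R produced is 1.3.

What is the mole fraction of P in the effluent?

0.369

Conversion of Q: Q consumed = 0.653 × 660 = 431 mol = 1ξ₁ + 1ξ₂.
Selectivity: 1ξ₁ / (1ξ₂) = 1.3 → ξ₁ = 1.3 ξ₂.
Substitute: (1·1.3 + 1) ξ₂ = 431 → ξ₂ = 187.4 mol, ξ₁ = 243.6 mol.
Outlet amounts (n = n₀ + Σ ν·ξ):
  Q: 660 − 1(243.6) − 1(187.4) = 229
  P: 0 + 1(243.6) = 243.6
  R: 0 + 1(187.4) = 187.4
Total out = 660 mol; y_P = 243.6 / 660 = 0.3691.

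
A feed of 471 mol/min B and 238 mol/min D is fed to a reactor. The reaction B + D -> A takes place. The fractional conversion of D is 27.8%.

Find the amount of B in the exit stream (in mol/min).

D reacted = 0.278 × 238 = 66.16 mol/min; ν_D = −1, so ξ = 66.16/1 = 66.16 mol/min.
Outlet amounts (n = n₀ + ν ξ):
  B: 471 − 1(66.16) = 404.8
  D: 238 − 1(66.16) = 171.8
  A: 0 + 1(66.16) = 66.16

405 mol/min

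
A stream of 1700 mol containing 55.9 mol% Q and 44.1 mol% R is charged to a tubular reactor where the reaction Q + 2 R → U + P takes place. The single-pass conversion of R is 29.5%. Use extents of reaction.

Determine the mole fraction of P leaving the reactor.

R reacted = 0.295 × 749.7 = 221.2 mol; ν_R = −2, so ξ = 221.2/2 = 110.6 mol.
Outlet amounts (n = n₀ + ν ξ):
  Q: 950.3 − 1(110.6) = 839.7
  R: 749.7 − 2(110.6) = 528.5
  U: 0 + 1(110.6) = 110.6
  P: 0 + 1(110.6) = 110.6
Total out = 1589 mol; y_P = 110.6 / 1589 = 0.06957.

0.0696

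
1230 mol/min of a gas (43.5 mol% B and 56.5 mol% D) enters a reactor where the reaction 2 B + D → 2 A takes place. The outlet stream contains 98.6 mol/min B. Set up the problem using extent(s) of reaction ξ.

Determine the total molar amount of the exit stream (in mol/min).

For B: n = n₀ − 2ξ → 98.6 = 535 − 2ξ, giving ξ = 218.2 mol/min.
Outlet amounts (n = n₀ + ν ξ):
  B: 535 − 2(218.2) = 98.6
  D: 695 − 1(218.2) = 476.7
  A: 0 + 2(218.2) = 436.4
Total out = 98.6 + 476.7 + 436.4 = 1012 mol/min.

1010 mol/min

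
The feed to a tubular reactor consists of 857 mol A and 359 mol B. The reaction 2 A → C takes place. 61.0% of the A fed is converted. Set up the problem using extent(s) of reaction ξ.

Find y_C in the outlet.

0.274

A reacted = 0.61 × 857 = 522.8 mol; ν_A = −2, so ξ = 522.8/2 = 261.4 mol.
Outlet amounts (n = n₀ + ν ξ):
  A: 857 − 2(261.4) = 334.2
  C: 0 + 1(261.4) = 261.4
  B: 359 (inert)
Total out = 954.6 mol; y_C = 261.4 / 954.6 = 0.2738.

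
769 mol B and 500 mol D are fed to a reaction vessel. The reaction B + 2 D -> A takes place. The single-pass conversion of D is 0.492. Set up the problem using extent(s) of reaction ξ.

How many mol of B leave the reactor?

646 mol

D reacted = 0.492 × 500 = 246 mol; ν_D = −2, so ξ = 246/2 = 123 mol.
Outlet amounts (n = n₀ + ν ξ):
  B: 769 − 1(123) = 646
  D: 500 − 2(123) = 254
  A: 0 + 1(123) = 123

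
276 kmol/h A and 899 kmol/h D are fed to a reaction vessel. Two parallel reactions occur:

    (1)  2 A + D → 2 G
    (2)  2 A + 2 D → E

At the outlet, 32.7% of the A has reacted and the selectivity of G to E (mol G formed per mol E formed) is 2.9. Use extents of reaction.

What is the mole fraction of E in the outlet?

Conversion of A: A consumed = 0.327 × 276 = 90.25 kmol/h = 2ξ₁ + 2ξ₂.
Selectivity: 2ξ₁ / (1ξ₂) = 2.9 → ξ₁ = 1.45 ξ₂.
Substitute: (2·1.45 + 2) ξ₂ = 90.25 → ξ₂ = 18.42 kmol/h, ξ₁ = 26.71 kmol/h.
Outlet amounts (n = n₀ + Σ ν·ξ):
  A: 276 − 2(26.71) − 2(18.42) = 185.7
  D: 899 − 1(26.71) − 2(18.42) = 835.5
  G: 0 + 2(26.71) = 53.41
  E: 0 + 1(18.42) = 18.42
Total out = 1093 kmol/h; y_E = 18.42 / 1093 = 0.01685.

0.0169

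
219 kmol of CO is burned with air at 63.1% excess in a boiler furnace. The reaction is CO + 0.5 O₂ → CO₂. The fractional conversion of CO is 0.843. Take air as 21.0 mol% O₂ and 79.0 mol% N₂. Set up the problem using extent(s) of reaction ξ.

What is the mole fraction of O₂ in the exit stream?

0.0883

Stoichiometric O₂ = 0.5 × 219 = 109.5 kmol; O₂ fed = 109.5 × 1.631 = 178.6 kmol.
N₂ fed = 178.6 × 79/21 = 671.9 kmol.
Fuel reacted = 0.843 × 219 → ξ = 184.6 kmol.
Outlet (n = n₀ + ν ξ):
  CO: 219 − 1(184.6) = 34.38
  O₂: 178.6 − 0.5(184.6) = 86.29
  N₂: 671.9 (inert)
  CO₂: 0 + 1(184.6) = 184.6
Total out = 977.1 kmol; y_O₂ = 86.29 / 977.1 = 0.0883.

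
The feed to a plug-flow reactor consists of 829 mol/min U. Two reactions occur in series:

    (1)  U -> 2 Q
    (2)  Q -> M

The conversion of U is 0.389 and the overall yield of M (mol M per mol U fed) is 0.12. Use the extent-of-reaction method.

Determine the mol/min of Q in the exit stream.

545 mol/min

Conversion of U: U consumed = 1ξ₁ = 0.389 × 829 → ξ₁ = 322.5 mol/min.
Yield of M: 1ξ₂ / 829 = 0.12 → ξ₂ = 99.48 mol/min.
Outlet amounts (n = n₀ + Σ ν·ξ):
  U: 829 − 1(322.5) = 506.5
  Q: 0 + 2(322.5) − 1(99.48) = 545.5
  M: 0 + 1(99.48) = 99.48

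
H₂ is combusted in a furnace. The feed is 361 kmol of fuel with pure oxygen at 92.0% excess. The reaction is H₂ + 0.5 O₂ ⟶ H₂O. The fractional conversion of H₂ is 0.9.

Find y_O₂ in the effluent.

Stoichiometric O₂ = 0.5 × 361 = 180.5 kmol; O₂ fed = 180.5 × 1.920 = 346.6 kmol.
Fuel reacted = 0.9 × 361 → ξ = 324.9 kmol.
Outlet (n = n₀ + ν ξ):
  H₂: 361 − 1(324.9) = 36.1
  O₂: 346.6 − 0.5(324.9) = 184.1
  H₂O: 0 + 1(324.9) = 324.9
Total out = 545.1 kmol; y_O₂ = 184.1 / 545.1 = 0.3377.

0.338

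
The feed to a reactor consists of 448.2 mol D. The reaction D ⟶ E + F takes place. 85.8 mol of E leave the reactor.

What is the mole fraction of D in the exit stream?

For E: n = n₀ + 1ξ → 85.8 = 0 + 1ξ, giving ξ = 85.8 mol.
Outlet amounts (n = n₀ + ν ξ):
  D: 448.2 − 1(85.8) = 362.4
  E: 0 + 1(85.8) = 85.8
  F: 0 + 1(85.8) = 85.8
Total out = 534 mol; y_D = 362.4 / 534 = 0.6787.

0.679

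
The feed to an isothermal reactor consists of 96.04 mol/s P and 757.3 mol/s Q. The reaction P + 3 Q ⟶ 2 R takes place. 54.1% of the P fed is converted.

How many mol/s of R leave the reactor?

P reacted = 0.541 × 96.04 = 51.96 mol/s; ν_P = −1, so ξ = 51.96/1 = 51.96 mol/s.
Outlet amounts (n = n₀ + ν ξ):
  P: 96.04 − 1(51.96) = 44.08
  Q: 757.3 − 3(51.96) = 601.4
  R: 0 + 2(51.96) = 103.9

104 mol/s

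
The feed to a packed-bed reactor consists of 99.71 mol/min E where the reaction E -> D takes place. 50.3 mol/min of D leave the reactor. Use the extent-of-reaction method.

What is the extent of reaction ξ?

For D: n = n₀ + 1ξ → 50.3 = 0 + 1ξ, giving ξ = 50.3 mol/min.
Outlet amounts (n = n₀ + ν ξ):
  E: 99.71 − 1(50.3) = 49.41
  D: 0 + 1(50.3) = 50.3

ξ = 50.3 mol/min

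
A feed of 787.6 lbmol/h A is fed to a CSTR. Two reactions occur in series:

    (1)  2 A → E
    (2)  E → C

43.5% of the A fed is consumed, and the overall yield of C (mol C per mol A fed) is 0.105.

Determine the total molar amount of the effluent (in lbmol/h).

616 lbmol/h

Conversion of A: A consumed = 2ξ₁ = 0.435 × 787.6 → ξ₁ = 171.3 lbmol/h.
Yield of C: 1ξ₂ / 787.6 = 0.105 → ξ₂ = 82.7 lbmol/h.
Outlet amounts (n = n₀ + Σ ν·ξ):
  A: 787.6 − 2(171.3) = 445
  E: 0 + 1(171.3) − 1(82.7) = 88.61
  C: 0 + 1(82.7) = 82.7
Total out = 445 + 88.61 + 82.7 = 616.3 lbmol/h.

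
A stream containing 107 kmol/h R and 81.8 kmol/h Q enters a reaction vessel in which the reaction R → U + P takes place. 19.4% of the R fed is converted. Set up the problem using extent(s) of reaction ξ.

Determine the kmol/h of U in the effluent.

R reacted = 0.194 × 107 = 20.76 kmol/h; ν_R = −1, so ξ = 20.76/1 = 20.76 kmol/h.
Outlet amounts (n = n₀ + ν ξ):
  R: 107 − 1(20.76) = 86.24
  U: 0 + 1(20.76) = 20.76
  P: 0 + 1(20.76) = 20.76
  Q: 81.8 (inert)

20.8 kmol/h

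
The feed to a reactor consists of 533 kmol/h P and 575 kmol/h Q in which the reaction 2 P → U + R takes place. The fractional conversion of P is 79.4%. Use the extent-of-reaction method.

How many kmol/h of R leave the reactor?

P reacted = 0.794 × 533 = 423.2 kmol/h; ν_P = −2, so ξ = 423.2/2 = 211.6 kmol/h.
Outlet amounts (n = n₀ + ν ξ):
  P: 533 − 2(211.6) = 109.8
  U: 0 + 1(211.6) = 211.6
  R: 0 + 1(211.6) = 211.6
  Q: 575 (inert)

212 kmol/h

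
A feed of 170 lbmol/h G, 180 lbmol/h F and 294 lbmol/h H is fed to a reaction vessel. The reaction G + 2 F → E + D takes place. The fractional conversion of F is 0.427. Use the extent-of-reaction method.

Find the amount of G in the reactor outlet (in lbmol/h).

132 lbmol/h

F reacted = 0.427 × 180 = 76.86 lbmol/h; ν_F = −2, so ξ = 76.86/2 = 38.43 lbmol/h.
Outlet amounts (n = n₀ + ν ξ):
  G: 170 − 1(38.43) = 131.6
  F: 180 − 2(38.43) = 103.1
  E: 0 + 1(38.43) = 38.43
  D: 0 + 1(38.43) = 38.43
  H: 294 (inert)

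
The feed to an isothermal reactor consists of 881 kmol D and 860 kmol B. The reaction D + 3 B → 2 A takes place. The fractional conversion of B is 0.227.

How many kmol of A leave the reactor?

130 kmol

B reacted = 0.227 × 860 = 195.2 kmol; ν_B = −3, so ξ = 195.2/3 = 65.07 kmol.
Outlet amounts (n = n₀ + ν ξ):
  D: 881 − 1(65.07) = 815.9
  B: 860 − 3(65.07) = 664.8
  A: 0 + 2(65.07) = 130.1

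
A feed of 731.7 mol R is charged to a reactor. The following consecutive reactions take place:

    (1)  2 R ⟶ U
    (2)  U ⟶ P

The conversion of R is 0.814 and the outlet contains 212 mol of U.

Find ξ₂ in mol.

ξ₂ = 85.8 mol

Conversion of R: R consumed = 2ξ₁ = 0.814 × 731.7 → ξ₁ = 297.8 mol.
U balance: n_U = 0 + 1ξ₁ − 1ξ₂ = 212 → ξ₂ = (1·297.8 − 212)/1 = 85.8 mol.
Outlet amounts (n = n₀ + Σ ν·ξ):
  R: 731.7 − 2(297.8) = 136.1
  U: 0 + 1(297.8) − 1(85.8) = 212
  P: 0 + 1(85.8) = 85.8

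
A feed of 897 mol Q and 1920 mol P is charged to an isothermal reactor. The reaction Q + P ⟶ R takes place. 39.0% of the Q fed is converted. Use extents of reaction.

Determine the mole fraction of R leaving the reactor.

Q reacted = 0.39 × 897 = 349.8 mol; ν_Q = −1, so ξ = 349.8/1 = 349.8 mol.
Outlet amounts (n = n₀ + ν ξ):
  Q: 897 − 1(349.8) = 547.2
  P: 1920 − 1(349.8) = 1570
  R: 0 + 1(349.8) = 349.8
Total out = 2467 mol; y_R = 349.8 / 2467 = 0.1418.

0.142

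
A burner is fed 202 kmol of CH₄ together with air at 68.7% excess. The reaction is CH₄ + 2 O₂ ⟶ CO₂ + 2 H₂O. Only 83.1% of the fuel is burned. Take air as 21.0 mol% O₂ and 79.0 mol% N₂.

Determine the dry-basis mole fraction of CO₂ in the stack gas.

0.0539

Stoichiometric O₂ = 2 × 202 = 404 kmol; O₂ fed = 404 × 1.687 = 681.5 kmol.
N₂ fed = 681.5 × 79/21 = 2564 kmol.
Fuel reacted = 0.831 × 202 → ξ = 167.9 kmol.
Outlet (n = n₀ + ν ξ):
  CH₄: 202 − 1(167.9) = 34.14
  O₂: 681.5 − 2(167.9) = 345.8
  N₂: 2564 (inert)
  CO₂: 0 + 1(167.9) = 167.9
  H₂O: 0 + 2(167.9) = 335.7
Dry total = 3112 kmol; y_CO₂ (dry) = 167.9 / 3112 = 0.05394.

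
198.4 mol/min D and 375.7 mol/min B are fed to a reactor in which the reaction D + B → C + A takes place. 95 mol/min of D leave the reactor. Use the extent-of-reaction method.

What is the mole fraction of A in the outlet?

For D: n = n₀ − 1ξ → 95 = 198.4 − 1ξ, giving ξ = 103.4 mol/min.
Outlet amounts (n = n₀ + ν ξ):
  D: 198.4 − 1(103.4) = 95
  B: 375.7 − 1(103.4) = 272.3
  C: 0 + 1(103.4) = 103.4
  A: 0 + 1(103.4) = 103.4
Total out = 574.1 mol/min; y_A = 103.4 / 574.1 = 0.1801.

0.18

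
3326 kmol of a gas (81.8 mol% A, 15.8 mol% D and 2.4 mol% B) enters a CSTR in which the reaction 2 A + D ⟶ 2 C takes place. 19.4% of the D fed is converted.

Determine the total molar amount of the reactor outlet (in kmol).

3220 kmol

D reacted = 0.194 × 525.5 = 101.9 kmol; ν_D = −1, so ξ = 101.9/1 = 101.9 kmol.
Outlet amounts (n = n₀ + ν ξ):
  A: 2721 − 2(101.9) = 2517
  D: 525.5 − 1(101.9) = 423.6
  C: 0 + 2(101.9) = 203.9
  B: 79.82 (inert)
Total out = 2517 + 423.6 + 203.9 + 79.82 = 3224 kmol.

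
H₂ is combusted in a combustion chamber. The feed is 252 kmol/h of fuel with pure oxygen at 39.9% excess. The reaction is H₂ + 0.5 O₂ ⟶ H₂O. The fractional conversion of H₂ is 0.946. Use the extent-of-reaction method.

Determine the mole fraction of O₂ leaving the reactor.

0.185

Stoichiometric O₂ = 0.5 × 252 = 126 kmol/h; O₂ fed = 126 × 1.399 = 176.3 kmol/h.
Fuel reacted = 0.946 × 252 → ξ = 238.4 kmol/h.
Outlet (n = n₀ + ν ξ):
  H₂: 252 − 1(238.4) = 13.61
  O₂: 176.3 − 0.5(238.4) = 57.08
  H₂O: 0 + 1(238.4) = 238.4
Total out = 309.1 kmol/h; y_O₂ = 57.08 / 309.1 = 0.1847.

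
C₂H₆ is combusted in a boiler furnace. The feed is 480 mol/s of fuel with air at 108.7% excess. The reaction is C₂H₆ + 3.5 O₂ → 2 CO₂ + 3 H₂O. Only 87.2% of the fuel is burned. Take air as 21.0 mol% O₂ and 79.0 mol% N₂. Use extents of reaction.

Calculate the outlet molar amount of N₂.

Stoichiometric O₂ = 3.5 × 480 = 1680 mol/s; O₂ fed = 1680 × 2.087 = 3506 mol/s.
N₂ fed = 3506 × 79/21 = 13190 mol/s.
Fuel reacted = 0.872 × 480 → ξ = 418.6 mol/s.
Outlet (n = n₀ + ν ξ):
  C₂H₆: 480 − 1(418.6) = 61.44
  O₂: 3506 − 3.5(418.6) = 2041
  N₂: 13190 (inert)
  CO₂: 0 + 2(418.6) = 837.1
  H₂O: 0 + 3(418.6) = 1256

13200 mol/s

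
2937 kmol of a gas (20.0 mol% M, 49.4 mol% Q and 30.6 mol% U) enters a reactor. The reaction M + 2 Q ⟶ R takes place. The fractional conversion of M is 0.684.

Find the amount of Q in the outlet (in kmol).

M reacted = 0.684 × 587.4 = 401.8 kmol; ν_M = −1, so ξ = 401.8/1 = 401.8 kmol.
Outlet amounts (n = n₀ + ν ξ):
  M: 587.4 − 1(401.8) = 185.6
  Q: 1451 − 2(401.8) = 647.3
  R: 0 + 1(401.8) = 401.8
  U: 898.7 (inert)

647 kmol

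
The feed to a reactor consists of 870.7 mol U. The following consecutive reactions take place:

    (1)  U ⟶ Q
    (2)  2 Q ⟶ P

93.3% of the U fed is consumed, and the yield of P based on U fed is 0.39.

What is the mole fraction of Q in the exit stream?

Conversion of U: U consumed = 1ξ₁ = 0.933 × 870.7 → ξ₁ = 812.4 mol.
Yield of P: 1ξ₂ / 870.7 = 0.39 → ξ₂ = 339.6 mol.
Outlet amounts (n = n₀ + Σ ν·ξ):
  U: 870.7 − 1(812.4) = 58.34
  Q: 0 + 1(812.4) − 2(339.6) = 133.2
  P: 0 + 1(339.6) = 339.6
Total out = 531.1 mol; y_Q = 133.2 / 531.1 = 0.2508.

0.251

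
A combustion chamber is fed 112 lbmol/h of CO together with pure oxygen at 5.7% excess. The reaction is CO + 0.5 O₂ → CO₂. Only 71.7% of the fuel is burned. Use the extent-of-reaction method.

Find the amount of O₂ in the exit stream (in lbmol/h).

19 lbmol/h

Stoichiometric O₂ = 0.5 × 112 = 56 lbmol/h; O₂ fed = 56 × 1.057 = 59.19 lbmol/h.
Fuel reacted = 0.717 × 112 → ξ = 80.3 lbmol/h.
Outlet (n = n₀ + ν ξ):
  CO: 112 − 1(80.3) = 31.7
  O₂: 59.19 − 0.5(80.3) = 19.04
  CO₂: 0 + 1(80.3) = 80.3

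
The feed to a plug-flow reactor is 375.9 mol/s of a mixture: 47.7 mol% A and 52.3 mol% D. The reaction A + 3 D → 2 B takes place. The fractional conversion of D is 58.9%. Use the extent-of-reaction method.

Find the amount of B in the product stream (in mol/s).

D reacted = 0.589 × 196.6 = 115.8 mol/s; ν_D = −3, so ξ = 115.8/3 = 38.6 mol/s.
Outlet amounts (n = n₀ + ν ξ):
  A: 179.3 − 1(38.6) = 140.7
  D: 196.6 − 3(38.6) = 80.8
  B: 0 + 2(38.6) = 77.2

77.2 mol/s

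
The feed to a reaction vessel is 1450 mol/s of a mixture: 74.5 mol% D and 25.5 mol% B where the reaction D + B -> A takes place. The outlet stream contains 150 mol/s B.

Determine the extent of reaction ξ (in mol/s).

ξ = 220 mol/s

For B: n = n₀ − 1ξ → 150 = 369.8 − 1ξ, giving ξ = 219.8 mol/s.
Outlet amounts (n = n₀ + ν ξ):
  D: 1080 − 1(219.8) = 860.5
  B: 369.8 − 1(219.8) = 150
  A: 0 + 1(219.8) = 219.8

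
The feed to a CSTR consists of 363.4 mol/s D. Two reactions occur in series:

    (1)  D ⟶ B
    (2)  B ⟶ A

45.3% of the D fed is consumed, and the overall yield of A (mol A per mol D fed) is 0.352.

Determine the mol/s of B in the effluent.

36.7 mol/s

Conversion of D: D consumed = 1ξ₁ = 0.453 × 363.4 → ξ₁ = 164.6 mol/s.
Yield of A: 1ξ₂ / 363.4 = 0.352 → ξ₂ = 127.9 mol/s.
Outlet amounts (n = n₀ + Σ ν·ξ):
  D: 363.4 − 1(164.6) = 198.8
  B: 0 + 1(164.6) − 1(127.9) = 36.7
  A: 0 + 1(127.9) = 127.9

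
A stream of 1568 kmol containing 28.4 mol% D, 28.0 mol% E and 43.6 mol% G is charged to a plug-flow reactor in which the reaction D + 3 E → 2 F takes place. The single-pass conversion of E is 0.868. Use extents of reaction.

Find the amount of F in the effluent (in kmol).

254 kmol

E reacted = 0.868 × 439 = 381.1 kmol; ν_E = −3, so ξ = 381.1/3 = 127 kmol.
Outlet amounts (n = n₀ + ν ξ):
  D: 445.3 − 1(127) = 318.3
  E: 439 − 3(127) = 57.95
  F: 0 + 2(127) = 254.1
  G: 683.6 (inert)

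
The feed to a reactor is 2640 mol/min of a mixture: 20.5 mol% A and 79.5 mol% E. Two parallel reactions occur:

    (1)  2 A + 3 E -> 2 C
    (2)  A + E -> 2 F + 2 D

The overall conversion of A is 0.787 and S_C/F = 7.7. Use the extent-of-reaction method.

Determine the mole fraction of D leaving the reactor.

Conversion of A: A consumed = 0.787 × 541.2 = 425.9 mol/min = 2ξ₁ + 1ξ₂.
Selectivity: 2ξ₁ / (2ξ₂) = 7.7 → ξ₁ = 7.7 ξ₂.
Substitute: (2·7.7 + 1) ξ₂ = 425.9 → ξ₂ = 25.97 mol/min, ξ₁ = 200 mol/min.
Outlet amounts (n = n₀ + Σ ν·ξ):
  A: 541.2 − 2(200) − 1(25.97) = 115.3
  E: 2099 − 3(200) − 1(25.97) = 1473
  C: 0 + 2(200) = 400
  F: 0 + 2(25.97) = 51.94
  D: 0 + 2(25.97) = 51.94
Total out = 2092 mol/min; y_D = 51.94 / 2092 = 0.02483.

0.0248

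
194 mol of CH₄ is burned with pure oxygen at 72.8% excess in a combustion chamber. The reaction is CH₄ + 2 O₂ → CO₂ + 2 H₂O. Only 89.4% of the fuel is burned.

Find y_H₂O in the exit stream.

0.401

Stoichiometric O₂ = 2 × 194 = 388 mol; O₂ fed = 388 × 1.728 = 670.5 mol.
Fuel reacted = 0.894 × 194 → ξ = 173.4 mol.
Outlet (n = n₀ + ν ξ):
  CH₄: 194 − 1(173.4) = 20.56
  O₂: 670.5 − 2(173.4) = 323.6
  CO₂: 0 + 1(173.4) = 173.4
  H₂O: 0 + 2(173.4) = 346.9
Total out = 864.5 mol; y_H₂O = 346.9 / 864.5 = 0.4013.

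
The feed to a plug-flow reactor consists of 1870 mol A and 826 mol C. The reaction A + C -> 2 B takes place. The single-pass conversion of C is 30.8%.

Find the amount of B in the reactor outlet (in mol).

509 mol

C reacted = 0.308 × 826 = 254.4 mol; ν_C = −1, so ξ = 254.4/1 = 254.4 mol.
Outlet amounts (n = n₀ + ν ξ):
  A: 1870 − 1(254.4) = 1616
  C: 826 − 1(254.4) = 571.6
  B: 0 + 2(254.4) = 508.8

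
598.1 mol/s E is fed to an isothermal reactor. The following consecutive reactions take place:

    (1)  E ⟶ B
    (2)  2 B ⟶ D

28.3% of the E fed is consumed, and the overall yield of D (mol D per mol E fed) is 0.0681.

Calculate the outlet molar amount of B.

Conversion of E: E consumed = 1ξ₁ = 0.283 × 598.1 → ξ₁ = 169.3 mol/s.
Yield of D: 1ξ₂ / 598.1 = 0.0681 → ξ₂ = 40.73 mol/s.
Outlet amounts (n = n₀ + Σ ν·ξ):
  E: 598.1 − 1(169.3) = 428.8
  B: 0 + 1(169.3) − 2(40.73) = 87.8
  D: 0 + 1(40.73) = 40.73

87.8 mol/s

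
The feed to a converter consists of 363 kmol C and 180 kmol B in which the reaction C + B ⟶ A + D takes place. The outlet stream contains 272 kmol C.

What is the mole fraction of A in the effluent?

For C: n = n₀ − 1ξ → 272 = 363 − 1ξ, giving ξ = 91 kmol.
Outlet amounts (n = n₀ + ν ξ):
  C: 363 − 1(91) = 272
  B: 180 − 1(91) = 89
  A: 0 + 1(91) = 91
  D: 0 + 1(91) = 91
Total out = 543 kmol; y_A = 91 / 543 = 0.1676.

0.168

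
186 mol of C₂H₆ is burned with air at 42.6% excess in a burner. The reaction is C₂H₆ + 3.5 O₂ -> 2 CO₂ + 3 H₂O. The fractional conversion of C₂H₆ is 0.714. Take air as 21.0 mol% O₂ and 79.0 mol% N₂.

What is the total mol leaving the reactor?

Stoichiometric O₂ = 3.5 × 186 = 651 mol; O₂ fed = 651 × 1.426 = 928.3 mol.
N₂ fed = 928.3 × 79/21 = 3492 mol.
Fuel reacted = 0.714 × 186 → ξ = 132.8 mol.
Outlet (n = n₀ + ν ξ):
  C₂H₆: 186 − 1(132.8) = 53.2
  O₂: 928.3 − 3.5(132.8) = 463.5
  N₂: 3492 (inert)
  CO₂: 0 + 2(132.8) = 265.6
  H₂O: 0 + 3(132.8) = 398.4
Total out = 53.2 + 463.5 + 3492 + 265.6 + 398.4 = 4673 mol.

4670 mol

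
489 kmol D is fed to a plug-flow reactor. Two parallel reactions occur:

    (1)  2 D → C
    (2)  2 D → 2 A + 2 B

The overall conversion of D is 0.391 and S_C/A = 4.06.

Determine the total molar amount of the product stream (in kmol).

Conversion of D: D consumed = 0.391 × 489 = 191.2 kmol = 2ξ₁ + 2ξ₂.
Selectivity: 1ξ₁ / (2ξ₂) = 4.06 → ξ₁ = 8.12 ξ₂.
Substitute: (2·8.12 + 2) ξ₂ = 191.2 → ξ₂ = 10.48 kmol, ξ₁ = 85.12 kmol.
Outlet amounts (n = n₀ + Σ ν·ξ):
  D: 489 − 2(85.12) − 2(10.48) = 297.8
  C: 0 + 1(85.12) = 85.12
  A: 0 + 2(10.48) = 20.96
  B: 0 + 2(10.48) = 20.96
Total out = 297.8 + 85.12 + 20.96 + 20.96 = 424.8 kmol.

425 kmol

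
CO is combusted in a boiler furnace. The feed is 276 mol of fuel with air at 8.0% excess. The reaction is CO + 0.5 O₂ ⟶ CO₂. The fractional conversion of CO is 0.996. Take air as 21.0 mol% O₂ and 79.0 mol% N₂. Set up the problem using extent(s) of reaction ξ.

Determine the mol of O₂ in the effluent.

11.6 mol

Stoichiometric O₂ = 0.5 × 276 = 138 mol; O₂ fed = 138 × 1.080 = 149 mol.
N₂ fed = 149 × 79/21 = 560.7 mol.
Fuel reacted = 0.996 × 276 → ξ = 274.9 mol.
Outlet (n = n₀ + ν ξ):
  CO: 276 − 1(274.9) = 1.104
  O₂: 149 − 0.5(274.9) = 11.59
  N₂: 560.7 (inert)
  CO₂: 0 + 1(274.9) = 274.9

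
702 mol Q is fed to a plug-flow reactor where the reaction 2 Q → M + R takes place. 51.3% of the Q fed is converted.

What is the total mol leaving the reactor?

Q reacted = 0.513 × 702 = 360.1 mol; ν_Q = −2, so ξ = 360.1/2 = 180.1 mol.
Outlet amounts (n = n₀ + ν ξ):
  Q: 702 − 2(180.1) = 341.9
  M: 0 + 1(180.1) = 180.1
  R: 0 + 1(180.1) = 180.1
Total out = 341.9 + 180.1 + 180.1 = 702 mol.

702 mol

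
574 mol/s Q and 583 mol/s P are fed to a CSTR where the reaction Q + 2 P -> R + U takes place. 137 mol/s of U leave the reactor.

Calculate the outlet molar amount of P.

309 mol/s

For U: n = n₀ + 1ξ → 137 = 0 + 1ξ, giving ξ = 137 mol/s.
Outlet amounts (n = n₀ + ν ξ):
  Q: 574 − 1(137) = 437
  P: 583 − 2(137) = 309
  R: 0 + 1(137) = 137
  U: 0 + 1(137) = 137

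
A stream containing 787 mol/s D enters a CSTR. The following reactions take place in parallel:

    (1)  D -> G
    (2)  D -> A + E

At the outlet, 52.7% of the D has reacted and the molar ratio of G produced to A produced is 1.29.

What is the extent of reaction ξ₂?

Conversion of D: D consumed = 0.527 × 787 = 414.7 mol/s = 1ξ₁ + 1ξ₂.
Selectivity: 1ξ₁ / (1ξ₂) = 1.29 → ξ₁ = 1.29 ξ₂.
Substitute: (1·1.29 + 1) ξ₂ = 414.7 → ξ₂ = 181.1 mol/s, ξ₁ = 233.6 mol/s.
Outlet amounts (n = n₀ + Σ ν·ξ):
  D: 787 − 1(233.6) − 1(181.1) = 372.3
  G: 0 + 1(233.6) = 233.6
  A: 0 + 1(181.1) = 181.1
  E: 0 + 1(181.1) = 181.1

ξ₂ = 181 mol/s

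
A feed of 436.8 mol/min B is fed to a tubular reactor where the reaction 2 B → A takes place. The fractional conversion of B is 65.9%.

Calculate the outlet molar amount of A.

B reacted = 0.659 × 436.8 = 287.9 mol/min; ν_B = −2, so ξ = 287.9/2 = 143.9 mol/min.
Outlet amounts (n = n₀ + ν ξ):
  B: 436.8 − 2(143.9) = 148.9
  A: 0 + 1(143.9) = 143.9

144 mol/min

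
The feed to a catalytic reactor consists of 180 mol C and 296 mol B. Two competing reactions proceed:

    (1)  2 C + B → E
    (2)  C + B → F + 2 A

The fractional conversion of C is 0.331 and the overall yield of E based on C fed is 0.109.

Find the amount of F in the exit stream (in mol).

Yield of E: 1ξ₁ / 180 = 0.109 → ξ₁ = 19.62 mol.
Conversion of C: 2ξ₁ + 1ξ₂ = 0.331 × 180 = 59.58 → ξ₂ = 20.34 mol.
Outlet amounts (n = n₀ + Σ ν·ξ):
  C: 180 − 2(19.62) − 1(20.34) = 120.4
  B: 296 − 1(19.62) − 1(20.34) = 256
  E: 0 + 1(19.62) = 19.62
  F: 0 + 1(20.34) = 20.34
  A: 0 + 2(20.34) = 40.68

20.3 mol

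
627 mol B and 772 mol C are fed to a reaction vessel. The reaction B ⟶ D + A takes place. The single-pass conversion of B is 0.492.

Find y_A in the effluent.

0.181

B reacted = 0.492 × 627 = 308.5 mol; ν_B = −1, so ξ = 308.5/1 = 308.5 mol.
Outlet amounts (n = n₀ + ν ξ):
  B: 627 − 1(308.5) = 318.5
  D: 0 + 1(308.5) = 308.5
  A: 0 + 1(308.5) = 308.5
  C: 772 (inert)
Total out = 1707 mol; y_A = 308.5 / 1707 = 0.1807.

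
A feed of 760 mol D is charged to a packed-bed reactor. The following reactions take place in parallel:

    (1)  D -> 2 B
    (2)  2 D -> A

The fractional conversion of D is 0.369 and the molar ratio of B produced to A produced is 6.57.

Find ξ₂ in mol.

Conversion of D: D consumed = 0.369 × 760 = 280.4 mol = 1ξ₁ + 2ξ₂.
Selectivity: 2ξ₁ / (1ξ₂) = 6.57 → ξ₁ = 3.285 ξ₂.
Substitute: (1·3.285 + 2) ξ₂ = 280.4 → ξ₂ = 53.06 mol, ξ₁ = 174.3 mol.
Outlet amounts (n = n₀ + Σ ν·ξ):
  D: 760 − 1(174.3) − 2(53.06) = 479.6
  B: 0 + 2(174.3) = 348.6
  A: 0 + 1(53.06) = 53.06

ξ₂ = 53.1 mol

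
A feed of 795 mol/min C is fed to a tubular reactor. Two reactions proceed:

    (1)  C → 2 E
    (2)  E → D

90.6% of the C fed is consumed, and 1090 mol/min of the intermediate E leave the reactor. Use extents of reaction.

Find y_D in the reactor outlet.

0.231

Conversion of C: C consumed = 1ξ₁ = 0.906 × 795 → ξ₁ = 720.3 mol/min.
E balance: n_E = 0 + 2ξ₁ − 1ξ₂ = 1090 → ξ₂ = (2·720.3 − 1090)/1 = 350.5 mol/min.
Outlet amounts (n = n₀ + Σ ν·ξ):
  C: 795 − 1(720.3) = 74.73
  E: 0 + 2(720.3) − 1(350.5) = 1090
  D: 0 + 1(350.5) = 350.5
Total out = 1515 mol/min; y_D = 350.5 / 1515 = 0.2313.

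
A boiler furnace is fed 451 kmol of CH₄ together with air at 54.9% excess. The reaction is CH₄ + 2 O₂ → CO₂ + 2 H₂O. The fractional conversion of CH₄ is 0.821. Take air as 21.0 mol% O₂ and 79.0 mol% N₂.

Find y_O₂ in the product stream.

Stoichiometric O₂ = 2 × 451 = 902 kmol; O₂ fed = 902 × 1.549 = 1397 kmol.
N₂ fed = 1397 × 79/21 = 5256 kmol.
Fuel reacted = 0.821 × 451 → ξ = 370.3 kmol.
Outlet (n = n₀ + ν ξ):
  CH₄: 451 − 1(370.3) = 80.73
  O₂: 1397 − 2(370.3) = 656.7
  N₂: 5256 (inert)
  CO₂: 0 + 1(370.3) = 370.3
  H₂O: 0 + 2(370.3) = 740.5
Total out = 7104 kmol; y_O₂ = 656.7 / 7104 = 0.09243.

0.0924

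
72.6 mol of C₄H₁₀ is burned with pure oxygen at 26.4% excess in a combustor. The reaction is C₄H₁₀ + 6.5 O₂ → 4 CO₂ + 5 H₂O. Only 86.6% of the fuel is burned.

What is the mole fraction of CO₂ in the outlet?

Stoichiometric O₂ = 6.5 × 72.6 = 471.9 mol; O₂ fed = 471.9 × 1.264 = 596.5 mol.
Fuel reacted = 0.866 × 72.6 → ξ = 62.87 mol.
Outlet (n = n₀ + ν ξ):
  C₄H₁₀: 72.6 − 1(62.87) = 9.728
  O₂: 596.5 − 6.5(62.87) = 187.8
  CO₂: 0 + 4(62.87) = 251.5
  H₂O: 0 + 5(62.87) = 314.4
Total out = 763.4 mol; y_CO₂ = 251.5 / 763.4 = 0.3294.

0.329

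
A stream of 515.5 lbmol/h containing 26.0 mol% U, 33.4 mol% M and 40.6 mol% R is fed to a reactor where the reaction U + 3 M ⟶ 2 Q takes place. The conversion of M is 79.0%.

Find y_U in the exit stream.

0.209

M reacted = 0.79 × 172.2 = 136 lbmol/h; ν_M = −3, so ξ = 136/3 = 45.34 lbmol/h.
Outlet amounts (n = n₀ + ν ξ):
  U: 134 − 1(45.34) = 88.69
  M: 172.2 − 3(45.34) = 36.16
  Q: 0 + 2(45.34) = 90.68
  R: 209.3 (inert)
Total out = 424.8 lbmol/h; y_U = 88.69 / 424.8 = 0.2088.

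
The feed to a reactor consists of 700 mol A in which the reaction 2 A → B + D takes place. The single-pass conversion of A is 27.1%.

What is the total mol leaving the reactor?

A reacted = 0.271 × 700 = 189.7 mol; ν_A = −2, so ξ = 189.7/2 = 94.85 mol.
Outlet amounts (n = n₀ + ν ξ):
  A: 700 − 2(94.85) = 510.3
  B: 0 + 1(94.85) = 94.85
  D: 0 + 1(94.85) = 94.85
Total out = 510.3 + 94.85 + 94.85 = 700 mol.

700 mol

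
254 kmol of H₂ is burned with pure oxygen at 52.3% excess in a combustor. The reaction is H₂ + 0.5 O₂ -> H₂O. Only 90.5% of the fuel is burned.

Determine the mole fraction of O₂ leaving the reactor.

Stoichiometric O₂ = 0.5 × 254 = 127 kmol; O₂ fed = 127 × 1.523 = 193.4 kmol.
Fuel reacted = 0.905 × 254 → ξ = 229.9 kmol.
Outlet (n = n₀ + ν ξ):
  H₂: 254 − 1(229.9) = 24.13
  O₂: 193.4 − 0.5(229.9) = 78.49
  H₂O: 0 + 1(229.9) = 229.9
Total out = 332.5 kmol; y_O₂ = 78.49 / 332.5 = 0.2361.

0.236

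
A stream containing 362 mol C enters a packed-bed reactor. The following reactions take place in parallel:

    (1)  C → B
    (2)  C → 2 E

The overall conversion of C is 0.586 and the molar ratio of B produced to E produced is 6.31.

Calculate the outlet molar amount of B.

197 mol

Conversion of C: C consumed = 0.586 × 362 = 212.1 mol = 1ξ₁ + 1ξ₂.
Selectivity: 1ξ₁ / (2ξ₂) = 6.31 → ξ₁ = 12.62 ξ₂.
Substitute: (1·12.62 + 1) ξ₂ = 212.1 → ξ₂ = 15.58 mol, ξ₁ = 196.6 mol.
Outlet amounts (n = n₀ + Σ ν·ξ):
  C: 362 − 1(196.6) − 1(15.58) = 149.9
  B: 0 + 1(196.6) = 196.6
  E: 0 + 2(15.58) = 31.15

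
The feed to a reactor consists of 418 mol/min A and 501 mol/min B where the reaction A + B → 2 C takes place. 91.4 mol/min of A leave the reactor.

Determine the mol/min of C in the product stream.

For A: n = n₀ − 1ξ → 91.4 = 418 − 1ξ, giving ξ = 326.6 mol/min.
Outlet amounts (n = n₀ + ν ξ):
  A: 418 − 1(326.6) = 91.4
  B: 501 − 1(326.6) = 174.4
  C: 0 + 2(326.6) = 653.2

653 mol/min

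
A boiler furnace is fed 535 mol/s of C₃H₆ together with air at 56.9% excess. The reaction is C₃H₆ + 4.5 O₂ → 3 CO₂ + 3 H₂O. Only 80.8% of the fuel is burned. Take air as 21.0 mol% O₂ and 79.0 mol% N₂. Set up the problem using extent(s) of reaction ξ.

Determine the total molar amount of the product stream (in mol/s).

Stoichiometric O₂ = 4.5 × 535 = 2408 mol/s; O₂ fed = 2408 × 1.569 = 3777 mol/s.
N₂ fed = 3777 × 79/21 = 14210 mol/s.
Fuel reacted = 0.808 × 535 → ξ = 432.3 mol/s.
Outlet (n = n₀ + ν ξ):
  C₃H₆: 535 − 1(432.3) = 102.7
  O₂: 3777 − 4.5(432.3) = 1832
  N₂: 14210 (inert)
  CO₂: 0 + 3(432.3) = 1297
  H₂O: 0 + 3(432.3) = 1297
Total out = 102.7 + 1832 + 14210 + 1297 + 1297 = 18740 mol/s.

18700 mol/s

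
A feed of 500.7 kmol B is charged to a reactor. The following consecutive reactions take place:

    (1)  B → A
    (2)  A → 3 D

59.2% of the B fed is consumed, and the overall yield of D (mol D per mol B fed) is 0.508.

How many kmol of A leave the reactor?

212 kmol

Conversion of B: B consumed = 1ξ₁ = 0.592 × 500.7 → ξ₁ = 296.4 kmol.
Yield of D: 3ξ₂ / 500.7 = 0.508 → ξ₂ = 84.79 kmol.
Outlet amounts (n = n₀ + Σ ν·ξ):
  B: 500.7 − 1(296.4) = 204.3
  A: 0 + 1(296.4) − 1(84.79) = 211.6
  D: 0 + 3(84.79) = 254.4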